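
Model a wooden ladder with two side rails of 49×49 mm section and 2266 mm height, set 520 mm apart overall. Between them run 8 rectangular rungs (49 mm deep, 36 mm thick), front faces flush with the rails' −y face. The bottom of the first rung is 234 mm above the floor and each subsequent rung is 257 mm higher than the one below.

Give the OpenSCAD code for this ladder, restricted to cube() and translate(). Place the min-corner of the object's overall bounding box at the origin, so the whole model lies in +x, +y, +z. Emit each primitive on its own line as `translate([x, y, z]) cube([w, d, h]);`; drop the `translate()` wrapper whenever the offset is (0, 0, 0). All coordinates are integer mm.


// rung span = 520 - 2*49 = 422
// rung[k] z = 234 + k*257
cube([49, 49, 2266]);
translate([471, 0, 0]) cube([49, 49, 2266]);
translate([49, 0, 234]) cube([422, 49, 36]);
translate([49, 0, 491]) cube([422, 49, 36]);
translate([49, 0, 748]) cube([422, 49, 36]);
translate([49, 0, 1005]) cube([422, 49, 36]);
translate([49, 0, 1262]) cube([422, 49, 36]);
translate([49, 0, 1519]) cube([422, 49, 36]);
translate([49, 0, 1776]) cube([422, 49, 36]);
translate([49, 0, 2033]) cube([422, 49, 36]);


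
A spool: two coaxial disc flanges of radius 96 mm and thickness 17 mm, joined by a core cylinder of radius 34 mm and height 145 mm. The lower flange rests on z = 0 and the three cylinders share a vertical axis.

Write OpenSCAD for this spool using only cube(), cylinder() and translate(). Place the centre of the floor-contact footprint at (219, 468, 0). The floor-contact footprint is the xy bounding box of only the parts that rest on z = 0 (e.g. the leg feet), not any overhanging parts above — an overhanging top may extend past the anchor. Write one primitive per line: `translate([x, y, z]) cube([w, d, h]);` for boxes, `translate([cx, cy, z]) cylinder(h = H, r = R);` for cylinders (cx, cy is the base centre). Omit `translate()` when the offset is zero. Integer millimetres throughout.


translate([219, 468, 0]) cylinder(h = 17, r = 96);
translate([219, 468, 17]) cylinder(h = 145, r = 34);
translate([219, 468, 162]) cylinder(h = 17, r = 96);


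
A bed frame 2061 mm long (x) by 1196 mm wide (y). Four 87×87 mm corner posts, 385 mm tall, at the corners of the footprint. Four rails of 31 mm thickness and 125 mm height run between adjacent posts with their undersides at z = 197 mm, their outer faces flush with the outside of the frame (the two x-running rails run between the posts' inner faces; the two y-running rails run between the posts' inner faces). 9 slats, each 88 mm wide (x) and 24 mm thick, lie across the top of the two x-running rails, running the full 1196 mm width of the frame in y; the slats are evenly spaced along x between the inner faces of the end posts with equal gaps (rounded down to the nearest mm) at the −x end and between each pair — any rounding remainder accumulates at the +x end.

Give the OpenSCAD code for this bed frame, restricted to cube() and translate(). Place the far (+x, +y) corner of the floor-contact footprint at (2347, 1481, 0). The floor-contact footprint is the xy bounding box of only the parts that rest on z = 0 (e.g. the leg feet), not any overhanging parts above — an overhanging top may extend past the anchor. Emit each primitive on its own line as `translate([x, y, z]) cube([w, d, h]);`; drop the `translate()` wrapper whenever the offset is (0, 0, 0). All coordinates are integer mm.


translate([286, 285, 0]) cube([87, 87, 385]);
translate([286, 1394, 0]) cube([87, 87, 385]);
translate([2260, 285, 0]) cube([87, 87, 385]);
translate([2260, 1394, 0]) cube([87, 87, 385]);
translate([373, 285, 197]) cube([1887, 31, 125]);
translate([373, 1450, 197]) cube([1887, 31, 125]);
translate([286, 372, 197]) cube([31, 1022, 125]);
translate([2316, 372, 197]) cube([31, 1022, 125]);
translate([482, 285, 322]) cube([88, 1196, 24]);
translate([679, 285, 322]) cube([88, 1196, 24]);
translate([876, 285, 322]) cube([88, 1196, 24]);
translate([1073, 285, 322]) cube([88, 1196, 24]);
translate([1270, 285, 322]) cube([88, 1196, 24]);
translate([1467, 285, 322]) cube([88, 1196, 24]);
translate([1664, 285, 322]) cube([88, 1196, 24]);
translate([1861, 285, 322]) cube([88, 1196, 24]);
translate([2058, 285, 322]) cube([88, 1196, 24]);


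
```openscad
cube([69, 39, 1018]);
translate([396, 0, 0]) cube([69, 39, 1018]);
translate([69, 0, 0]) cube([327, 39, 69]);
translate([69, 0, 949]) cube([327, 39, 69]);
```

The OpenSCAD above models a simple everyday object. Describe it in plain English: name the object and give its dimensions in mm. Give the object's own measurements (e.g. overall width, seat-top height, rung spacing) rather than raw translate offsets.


A rectangular picture frame lying in the x–z plane (depth along y). The opening is 327 mm wide (x) by 880 mm tall (z), surrounded by a border 69 mm wide on all four sides. The frame is 39 mm deep and is made of two full-height vertical stiles with two horizontal rails fitted between them.


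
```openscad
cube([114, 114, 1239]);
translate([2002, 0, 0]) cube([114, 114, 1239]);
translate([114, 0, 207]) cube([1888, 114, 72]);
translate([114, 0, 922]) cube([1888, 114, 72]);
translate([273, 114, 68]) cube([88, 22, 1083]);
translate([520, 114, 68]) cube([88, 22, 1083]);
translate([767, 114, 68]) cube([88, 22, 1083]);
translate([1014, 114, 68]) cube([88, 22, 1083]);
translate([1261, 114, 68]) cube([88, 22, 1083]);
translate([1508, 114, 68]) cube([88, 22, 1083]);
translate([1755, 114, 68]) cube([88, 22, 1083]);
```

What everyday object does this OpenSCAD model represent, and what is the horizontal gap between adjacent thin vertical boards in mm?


A fence section. The picket gap is 159 mm.

Two posts, two rails, 7 pickets — a fence section. Span 1888 mm holds 7 pickets of 88 mm with 8 equal gaps: ⌊(1888 − 7·88) / 8⌋ = 159 mm.


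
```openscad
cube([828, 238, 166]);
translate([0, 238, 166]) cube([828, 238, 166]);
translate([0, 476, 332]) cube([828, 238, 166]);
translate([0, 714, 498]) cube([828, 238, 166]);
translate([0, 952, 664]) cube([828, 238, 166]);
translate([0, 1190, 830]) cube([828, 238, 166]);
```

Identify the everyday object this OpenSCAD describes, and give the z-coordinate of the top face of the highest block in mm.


A staircase. The total rise is 996 mm.

6 identical blocks, each offset up and back from the previous — a staircase. Each step is 166 mm tall and there are 6 of them, so the total rise is 6 × 166 = 996 mm.


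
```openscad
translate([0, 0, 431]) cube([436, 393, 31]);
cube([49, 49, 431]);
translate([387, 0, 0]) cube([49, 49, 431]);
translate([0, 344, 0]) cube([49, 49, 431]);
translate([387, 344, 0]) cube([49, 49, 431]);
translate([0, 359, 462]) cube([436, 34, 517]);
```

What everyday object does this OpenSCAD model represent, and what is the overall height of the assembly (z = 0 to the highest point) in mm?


A chair. The overall height is 979 mm.

A slab on four corner posts with a tall panel at the back — a chair. The seat slab sits at z = 431 with thickness 31, and the 517 mm backrest starts at the seat top, so the overall height is 431 + 31 + 517 = 979 mm.


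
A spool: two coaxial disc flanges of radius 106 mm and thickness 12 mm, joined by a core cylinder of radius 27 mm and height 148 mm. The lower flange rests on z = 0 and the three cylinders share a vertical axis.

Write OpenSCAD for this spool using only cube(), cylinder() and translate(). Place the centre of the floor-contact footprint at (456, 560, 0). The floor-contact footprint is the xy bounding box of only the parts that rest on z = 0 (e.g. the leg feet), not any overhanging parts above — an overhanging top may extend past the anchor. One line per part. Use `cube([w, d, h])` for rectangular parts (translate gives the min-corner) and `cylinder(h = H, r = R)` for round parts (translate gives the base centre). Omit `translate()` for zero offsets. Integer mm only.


translate([456, 560, 0]) cylinder(h = 12, r = 106);
translate([456, 560, 12]) cylinder(h = 148, r = 27);
translate([456, 560, 160]) cylinder(h = 12, r = 106);


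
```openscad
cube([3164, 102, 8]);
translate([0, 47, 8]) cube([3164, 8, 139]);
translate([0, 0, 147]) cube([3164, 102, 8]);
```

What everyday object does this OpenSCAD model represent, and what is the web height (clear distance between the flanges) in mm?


An I-beam. The web height is 139 mm.

Two wide flanges with a thin centred web — an I-beam. Overall 155 mm minus two 8 mm flanges gives a web of 155 − 2·8 = 139 mm.


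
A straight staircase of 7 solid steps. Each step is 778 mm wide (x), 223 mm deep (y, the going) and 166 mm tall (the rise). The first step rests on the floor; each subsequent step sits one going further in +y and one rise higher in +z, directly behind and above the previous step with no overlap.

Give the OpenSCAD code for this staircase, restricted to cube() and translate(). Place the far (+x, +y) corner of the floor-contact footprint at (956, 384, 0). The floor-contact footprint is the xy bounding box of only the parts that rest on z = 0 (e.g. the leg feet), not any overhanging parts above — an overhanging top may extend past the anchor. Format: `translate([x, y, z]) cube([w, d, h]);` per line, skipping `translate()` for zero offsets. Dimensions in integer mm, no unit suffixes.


translate([178, 161, 0]) cube([778, 223, 166]);
translate([178, 384, 166]) cube([778, 223, 166]);
translate([178, 607, 332]) cube([778, 223, 166]);
translate([178, 830, 498]) cube([778, 223, 166]);
translate([178, 1053, 664]) cube([778, 223, 166]);
translate([178, 1276, 830]) cube([778, 223, 166]);
translate([178, 1499, 996]) cube([778, 223, 166]);


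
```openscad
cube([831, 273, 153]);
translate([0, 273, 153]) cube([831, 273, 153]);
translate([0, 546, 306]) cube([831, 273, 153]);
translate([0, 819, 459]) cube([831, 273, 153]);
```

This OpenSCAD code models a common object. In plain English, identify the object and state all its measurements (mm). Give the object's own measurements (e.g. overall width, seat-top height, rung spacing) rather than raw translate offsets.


A straight staircase of 4 solid steps. Each step is 831 mm wide (x), 273 mm deep (y, the going) and 153 mm tall (the rise). The first step rests on the floor; each subsequent step sits one going further in +y and one rise higher in +z, directly behind and above the previous step with no overlap.


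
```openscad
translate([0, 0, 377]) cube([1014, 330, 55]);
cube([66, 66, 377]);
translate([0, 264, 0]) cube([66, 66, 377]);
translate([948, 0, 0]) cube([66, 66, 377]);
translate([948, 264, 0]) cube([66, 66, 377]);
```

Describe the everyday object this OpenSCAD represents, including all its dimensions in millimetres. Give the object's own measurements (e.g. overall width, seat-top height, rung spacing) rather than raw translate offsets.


A bench: a 1014×330 mm seat slab, 55 mm thick, top at z = 432 mm, on four 66×66 mm square legs flush with the seat corners and standing on z = 0.


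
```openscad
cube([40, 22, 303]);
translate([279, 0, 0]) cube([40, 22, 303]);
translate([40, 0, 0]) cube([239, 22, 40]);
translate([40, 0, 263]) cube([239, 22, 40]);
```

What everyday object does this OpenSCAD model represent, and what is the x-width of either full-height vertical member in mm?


A picture frame. The border width is 40 mm.

Four thin pieces enclosing a rectangular opening — a picture frame. The two full-height stiles are 303 mm tall; the top rail sits at z = 263 and is 40 mm tall, so the border above the opening is 303 − 263 = 40 mm, matching the stile x-width.


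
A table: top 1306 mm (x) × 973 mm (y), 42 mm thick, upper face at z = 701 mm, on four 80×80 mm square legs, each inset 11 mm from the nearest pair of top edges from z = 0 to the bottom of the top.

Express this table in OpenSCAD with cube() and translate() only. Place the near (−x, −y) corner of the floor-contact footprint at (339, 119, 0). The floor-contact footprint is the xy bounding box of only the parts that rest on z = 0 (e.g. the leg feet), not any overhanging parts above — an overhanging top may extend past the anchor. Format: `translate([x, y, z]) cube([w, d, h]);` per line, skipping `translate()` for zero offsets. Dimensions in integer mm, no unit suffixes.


// leg_h = 701 - 42 = 659
translate([328, 108, 659]) cube([1306, 973, 42]);
translate([339, 119, 0]) cube([80, 80, 659]);
translate([1543, 119, 0]) cube([80, 80, 659]);
translate([339, 990, 0]) cube([80, 80, 659]);
translate([1543, 990, 0]) cube([80, 80, 659]);


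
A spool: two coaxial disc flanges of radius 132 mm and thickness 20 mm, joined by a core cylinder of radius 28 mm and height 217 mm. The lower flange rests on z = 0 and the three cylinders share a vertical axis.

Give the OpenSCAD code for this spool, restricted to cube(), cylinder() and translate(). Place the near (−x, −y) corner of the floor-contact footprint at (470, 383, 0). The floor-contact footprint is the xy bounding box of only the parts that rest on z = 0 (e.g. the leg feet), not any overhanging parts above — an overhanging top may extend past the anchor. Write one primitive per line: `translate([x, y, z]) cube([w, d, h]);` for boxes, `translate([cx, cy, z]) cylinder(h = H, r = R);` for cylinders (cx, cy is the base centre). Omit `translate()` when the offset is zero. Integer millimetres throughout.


translate([602, 515, 0]) cylinder(h = 20, r = 132);
translate([602, 515, 20]) cylinder(h = 217, r = 28);
translate([602, 515, 237]) cylinder(h = 20, r = 132);


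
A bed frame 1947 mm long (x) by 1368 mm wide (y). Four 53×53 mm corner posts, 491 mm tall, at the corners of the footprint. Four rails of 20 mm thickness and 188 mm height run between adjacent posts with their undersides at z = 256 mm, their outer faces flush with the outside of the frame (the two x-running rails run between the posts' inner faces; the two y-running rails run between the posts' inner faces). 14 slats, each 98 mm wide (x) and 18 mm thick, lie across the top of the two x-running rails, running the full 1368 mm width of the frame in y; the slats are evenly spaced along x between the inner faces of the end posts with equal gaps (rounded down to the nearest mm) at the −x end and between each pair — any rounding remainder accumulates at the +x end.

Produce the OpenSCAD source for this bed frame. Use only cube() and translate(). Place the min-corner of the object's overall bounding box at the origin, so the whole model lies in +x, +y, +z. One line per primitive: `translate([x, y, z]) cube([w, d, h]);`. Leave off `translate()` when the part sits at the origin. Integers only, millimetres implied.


cube([53, 53, 491]);
translate([0, 1315, 0]) cube([53, 53, 491]);
translate([1894, 0, 0]) cube([53, 53, 491]);
translate([1894, 1315, 0]) cube([53, 53, 491]);
translate([53, 0, 256]) cube([1841, 20, 188]);
translate([53, 1348, 256]) cube([1841, 20, 188]);
translate([0, 53, 256]) cube([20, 1262, 188]);
translate([1927, 53, 256]) cube([20, 1262, 188]);
translate([84, 0, 444]) cube([98, 1368, 18]);
translate([213, 0, 444]) cube([98, 1368, 18]);
translate([342, 0, 444]) cube([98, 1368, 18]);
translate([471, 0, 444]) cube([98, 1368, 18]);
translate([600, 0, 444]) cube([98, 1368, 18]);
translate([729, 0, 444]) cube([98, 1368, 18]);
translate([858, 0, 444]) cube([98, 1368, 18]);
translate([987, 0, 444]) cube([98, 1368, 18]);
translate([1116, 0, 444]) cube([98, 1368, 18]);
translate([1245, 0, 444]) cube([98, 1368, 18]);
translate([1374, 0, 444]) cube([98, 1368, 18]);
translate([1503, 0, 444]) cube([98, 1368, 18]);
translate([1632, 0, 444]) cube([98, 1368, 18]);
translate([1761, 0, 444]) cube([98, 1368, 18]);


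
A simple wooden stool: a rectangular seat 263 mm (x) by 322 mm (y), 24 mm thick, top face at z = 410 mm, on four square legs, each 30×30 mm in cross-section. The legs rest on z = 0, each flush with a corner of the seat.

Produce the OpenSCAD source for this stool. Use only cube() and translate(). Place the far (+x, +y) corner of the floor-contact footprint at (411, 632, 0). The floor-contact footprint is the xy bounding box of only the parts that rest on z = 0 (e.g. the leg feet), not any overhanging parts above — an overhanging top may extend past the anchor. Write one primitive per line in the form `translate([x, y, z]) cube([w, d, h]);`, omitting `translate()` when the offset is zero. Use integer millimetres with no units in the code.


translate([148, 310, 386]) cube([263, 322, 24]);
translate([148, 310, 0]) cube([30, 30, 386]);
translate([381, 310, 0]) cube([30, 30, 386]);
translate([148, 602, 0]) cube([30, 30, 386]);
translate([381, 602, 0]) cube([30, 30, 386]);


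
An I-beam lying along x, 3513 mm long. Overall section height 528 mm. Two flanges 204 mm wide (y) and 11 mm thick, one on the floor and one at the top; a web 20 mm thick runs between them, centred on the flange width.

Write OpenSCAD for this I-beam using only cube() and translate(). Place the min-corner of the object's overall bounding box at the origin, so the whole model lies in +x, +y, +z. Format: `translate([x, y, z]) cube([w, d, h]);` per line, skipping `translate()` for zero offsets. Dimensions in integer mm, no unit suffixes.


cube([3513, 204, 11]);
translate([0, 92, 11]) cube([3513, 20, 506]);
translate([0, 0, 517]) cube([3513, 204, 11]);


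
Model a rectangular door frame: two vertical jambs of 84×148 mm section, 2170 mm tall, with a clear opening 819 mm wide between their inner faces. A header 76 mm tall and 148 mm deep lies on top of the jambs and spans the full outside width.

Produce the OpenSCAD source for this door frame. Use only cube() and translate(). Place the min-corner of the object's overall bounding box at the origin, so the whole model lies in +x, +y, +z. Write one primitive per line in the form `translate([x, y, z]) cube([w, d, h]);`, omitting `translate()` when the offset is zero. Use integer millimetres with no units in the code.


cube([84, 148, 2170]);
translate([903, 0, 0]) cube([84, 148, 2170]);
translate([0, 0, 2170]) cube([987, 148, 76]);


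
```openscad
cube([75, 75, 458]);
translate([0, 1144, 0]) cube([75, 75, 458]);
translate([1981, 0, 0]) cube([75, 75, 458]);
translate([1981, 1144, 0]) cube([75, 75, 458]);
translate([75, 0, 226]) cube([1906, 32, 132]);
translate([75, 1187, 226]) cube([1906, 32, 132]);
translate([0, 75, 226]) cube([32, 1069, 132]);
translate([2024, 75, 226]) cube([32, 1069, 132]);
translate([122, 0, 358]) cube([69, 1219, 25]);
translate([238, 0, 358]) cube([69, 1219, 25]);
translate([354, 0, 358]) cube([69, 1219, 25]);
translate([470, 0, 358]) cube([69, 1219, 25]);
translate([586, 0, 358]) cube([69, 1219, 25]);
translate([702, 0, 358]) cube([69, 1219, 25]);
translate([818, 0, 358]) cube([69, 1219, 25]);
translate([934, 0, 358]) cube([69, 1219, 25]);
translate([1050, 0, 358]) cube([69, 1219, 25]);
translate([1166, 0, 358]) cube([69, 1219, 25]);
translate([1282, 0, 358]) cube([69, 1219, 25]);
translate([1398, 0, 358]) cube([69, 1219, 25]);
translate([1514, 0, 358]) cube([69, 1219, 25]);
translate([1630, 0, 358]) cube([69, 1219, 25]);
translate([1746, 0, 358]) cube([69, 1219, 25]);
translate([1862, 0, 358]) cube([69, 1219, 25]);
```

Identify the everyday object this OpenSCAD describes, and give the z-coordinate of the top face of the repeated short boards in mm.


A bed frame. The slat-top height is 383 mm.

Four posts, four rails, and a row of slats — a bed frame. Slats sit on the rails at z = 226 + 132 = 358; with slat thickness 25, the top is 383 mm.


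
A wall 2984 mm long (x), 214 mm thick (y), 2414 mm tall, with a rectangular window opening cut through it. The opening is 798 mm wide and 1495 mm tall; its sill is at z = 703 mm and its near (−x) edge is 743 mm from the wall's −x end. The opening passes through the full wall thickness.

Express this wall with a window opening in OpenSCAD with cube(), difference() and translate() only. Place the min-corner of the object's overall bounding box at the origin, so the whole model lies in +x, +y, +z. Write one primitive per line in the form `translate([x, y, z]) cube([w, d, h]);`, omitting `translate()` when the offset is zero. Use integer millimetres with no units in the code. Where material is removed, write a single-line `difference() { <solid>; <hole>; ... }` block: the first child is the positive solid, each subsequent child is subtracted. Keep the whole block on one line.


difference() { cube([2984, 214, 2414]); translate([743, 0, 703]) cube([798, 214, 1495]); }


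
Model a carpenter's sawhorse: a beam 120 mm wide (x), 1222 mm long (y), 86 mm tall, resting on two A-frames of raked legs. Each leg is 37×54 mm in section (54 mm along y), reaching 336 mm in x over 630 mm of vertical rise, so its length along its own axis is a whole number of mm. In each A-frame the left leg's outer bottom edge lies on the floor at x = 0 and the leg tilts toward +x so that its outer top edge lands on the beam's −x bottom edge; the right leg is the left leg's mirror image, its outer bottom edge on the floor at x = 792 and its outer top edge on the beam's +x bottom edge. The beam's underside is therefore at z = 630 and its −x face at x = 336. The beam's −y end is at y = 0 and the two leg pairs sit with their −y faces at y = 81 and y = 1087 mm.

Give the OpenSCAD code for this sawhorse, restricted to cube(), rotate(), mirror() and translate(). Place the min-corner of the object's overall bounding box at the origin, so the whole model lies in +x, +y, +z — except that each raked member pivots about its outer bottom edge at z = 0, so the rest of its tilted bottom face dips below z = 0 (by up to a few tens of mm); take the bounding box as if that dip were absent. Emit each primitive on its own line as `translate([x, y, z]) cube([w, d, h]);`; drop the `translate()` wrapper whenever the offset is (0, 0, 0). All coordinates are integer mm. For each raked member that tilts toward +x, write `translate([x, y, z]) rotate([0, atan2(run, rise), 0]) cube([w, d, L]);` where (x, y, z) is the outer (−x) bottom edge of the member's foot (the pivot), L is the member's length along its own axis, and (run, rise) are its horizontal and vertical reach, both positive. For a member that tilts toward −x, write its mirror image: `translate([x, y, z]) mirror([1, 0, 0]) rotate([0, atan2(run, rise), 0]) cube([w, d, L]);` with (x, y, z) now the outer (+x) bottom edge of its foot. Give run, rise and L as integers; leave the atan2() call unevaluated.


translate([336, 0, 630]) cube([120, 1222, 86]);
translate([0, 81, 0]) rotate([0, atan2(336, 630), 0]) cube([37, 54, 714]);
translate([792, 81, 0]) mirror([1, 0, 0]) rotate([0, atan2(336, 630), 0]) cube([37, 54, 714]);
translate([0, 1087, 0]) rotate([0, atan2(336, 630), 0]) cube([37, 54, 714]);
translate([792, 1087, 0]) mirror([1, 0, 0]) rotate([0, atan2(336, 630), 0]) cube([37, 54, 714]);


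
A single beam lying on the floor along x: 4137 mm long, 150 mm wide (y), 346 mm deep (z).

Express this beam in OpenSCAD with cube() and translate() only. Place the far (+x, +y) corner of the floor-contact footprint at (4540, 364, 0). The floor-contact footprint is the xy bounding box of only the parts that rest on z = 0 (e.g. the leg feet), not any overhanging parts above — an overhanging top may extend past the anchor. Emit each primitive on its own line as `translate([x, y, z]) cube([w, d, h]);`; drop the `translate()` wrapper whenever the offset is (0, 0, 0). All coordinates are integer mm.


translate([403, 214, 0]) cube([4137, 150, 346]);


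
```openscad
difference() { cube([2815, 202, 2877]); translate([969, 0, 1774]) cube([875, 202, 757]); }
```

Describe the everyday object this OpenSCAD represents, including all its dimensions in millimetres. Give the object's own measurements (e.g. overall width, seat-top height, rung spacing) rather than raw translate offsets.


A wall 2815 mm long (x), 202 mm thick (y), 2877 mm tall, with a rectangular window opening cut through it. The opening is 875 mm wide and 757 mm tall; its sill is at z = 1774 mm and its near (−x) edge is 969 mm from the wall's −x end. The opening passes through the full wall thickness.


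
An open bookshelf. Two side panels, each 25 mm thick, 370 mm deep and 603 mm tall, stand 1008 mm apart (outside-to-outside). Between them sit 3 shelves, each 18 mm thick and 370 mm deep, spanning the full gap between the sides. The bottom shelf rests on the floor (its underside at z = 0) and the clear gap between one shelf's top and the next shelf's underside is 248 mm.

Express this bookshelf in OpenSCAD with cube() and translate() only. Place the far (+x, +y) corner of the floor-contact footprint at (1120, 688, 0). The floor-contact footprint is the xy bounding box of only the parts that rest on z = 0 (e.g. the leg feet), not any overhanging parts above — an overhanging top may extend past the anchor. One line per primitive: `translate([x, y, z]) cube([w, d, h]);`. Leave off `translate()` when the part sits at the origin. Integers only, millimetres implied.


translate([112, 318, 0]) cube([25, 370, 603]);
translate([1095, 318, 0]) cube([25, 370, 603]);
translate([137, 318, 0]) cube([958, 370, 18]);
translate([137, 318, 266]) cube([958, 370, 18]);
translate([137, 318, 532]) cube([958, 370, 18]);


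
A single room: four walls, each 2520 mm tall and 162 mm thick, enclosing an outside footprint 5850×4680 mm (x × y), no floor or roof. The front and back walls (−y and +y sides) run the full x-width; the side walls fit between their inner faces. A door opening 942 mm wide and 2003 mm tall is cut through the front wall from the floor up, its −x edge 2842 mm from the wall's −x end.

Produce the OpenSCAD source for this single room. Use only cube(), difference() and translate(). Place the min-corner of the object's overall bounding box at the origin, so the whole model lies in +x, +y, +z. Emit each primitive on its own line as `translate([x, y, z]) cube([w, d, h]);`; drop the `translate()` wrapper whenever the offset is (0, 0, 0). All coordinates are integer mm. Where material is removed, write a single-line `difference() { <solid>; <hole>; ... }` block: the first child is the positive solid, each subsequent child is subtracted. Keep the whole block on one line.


difference() { cube([5850, 162, 2520]); translate([2842, 0, 0]) cube([942, 162, 2003]); }
translate([0, 4518, 0]) cube([5850, 162, 2520]);
translate([0, 162, 0]) cube([162, 4356, 2520]);
translate([5688, 162, 0]) cube([162, 4356, 2520]);


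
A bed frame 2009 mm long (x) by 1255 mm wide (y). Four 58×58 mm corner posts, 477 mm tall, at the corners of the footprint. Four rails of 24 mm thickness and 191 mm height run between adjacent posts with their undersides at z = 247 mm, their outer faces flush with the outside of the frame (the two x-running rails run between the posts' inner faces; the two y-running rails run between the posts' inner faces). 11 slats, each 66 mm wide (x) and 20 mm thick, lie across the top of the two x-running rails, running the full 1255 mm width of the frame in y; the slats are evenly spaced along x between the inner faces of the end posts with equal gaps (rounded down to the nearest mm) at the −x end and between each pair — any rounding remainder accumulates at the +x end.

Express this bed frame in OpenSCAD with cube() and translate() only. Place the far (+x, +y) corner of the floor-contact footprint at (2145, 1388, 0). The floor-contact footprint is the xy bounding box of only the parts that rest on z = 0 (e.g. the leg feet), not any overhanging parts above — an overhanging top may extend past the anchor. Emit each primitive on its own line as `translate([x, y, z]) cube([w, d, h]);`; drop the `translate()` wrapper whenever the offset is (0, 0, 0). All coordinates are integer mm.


translate([136, 133, 0]) cube([58, 58, 477]);
translate([136, 1330, 0]) cube([58, 58, 477]);
translate([2087, 133, 0]) cube([58, 58, 477]);
translate([2087, 1330, 0]) cube([58, 58, 477]);
translate([194, 133, 247]) cube([1893, 24, 191]);
translate([194, 1364, 247]) cube([1893, 24, 191]);
translate([136, 191, 247]) cube([24, 1139, 191]);
translate([2121, 191, 247]) cube([24, 1139, 191]);
translate([291, 133, 438]) cube([66, 1255, 20]);
translate([454, 133, 438]) cube([66, 1255, 20]);
translate([617, 133, 438]) cube([66, 1255, 20]);
translate([780, 133, 438]) cube([66, 1255, 20]);
translate([943, 133, 438]) cube([66, 1255, 20]);
translate([1106, 133, 438]) cube([66, 1255, 20]);
translate([1269, 133, 438]) cube([66, 1255, 20]);
translate([1432, 133, 438]) cube([66, 1255, 20]);
translate([1595, 133, 438]) cube([66, 1255, 20]);
translate([1758, 133, 438]) cube([66, 1255, 20]);
translate([1921, 133, 438]) cube([66, 1255, 20]);


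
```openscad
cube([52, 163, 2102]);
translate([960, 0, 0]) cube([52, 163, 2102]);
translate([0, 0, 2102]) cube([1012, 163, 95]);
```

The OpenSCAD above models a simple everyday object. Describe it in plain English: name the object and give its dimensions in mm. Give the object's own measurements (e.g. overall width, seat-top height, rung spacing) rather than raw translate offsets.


A door frame. The clear opening is 908 mm wide and 2102 mm high. Two 52 mm wide jambs, 163 mm deep, stand either side of the opening from the floor to the top of the opening. A 95 mm thick head sits across the top of both jambs, spanning the full outside width of the frame.


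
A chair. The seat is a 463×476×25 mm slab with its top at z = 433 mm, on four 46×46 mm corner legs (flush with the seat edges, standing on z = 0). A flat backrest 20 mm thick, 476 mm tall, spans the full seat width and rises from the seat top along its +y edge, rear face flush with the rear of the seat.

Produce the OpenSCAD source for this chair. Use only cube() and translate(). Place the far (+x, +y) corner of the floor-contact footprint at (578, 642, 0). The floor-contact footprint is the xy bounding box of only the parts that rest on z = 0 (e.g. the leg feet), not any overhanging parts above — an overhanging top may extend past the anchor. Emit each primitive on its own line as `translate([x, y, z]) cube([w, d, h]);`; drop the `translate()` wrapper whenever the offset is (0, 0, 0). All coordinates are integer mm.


translate([115, 166, 408]) cube([463, 476, 25]);
translate([115, 166, 0]) cube([46, 46, 408]);
translate([532, 166, 0]) cube([46, 46, 408]);
translate([115, 596, 0]) cube([46, 46, 408]);
translate([532, 596, 0]) cube([46, 46, 408]);
translate([115, 622, 433]) cube([463, 20, 476]);


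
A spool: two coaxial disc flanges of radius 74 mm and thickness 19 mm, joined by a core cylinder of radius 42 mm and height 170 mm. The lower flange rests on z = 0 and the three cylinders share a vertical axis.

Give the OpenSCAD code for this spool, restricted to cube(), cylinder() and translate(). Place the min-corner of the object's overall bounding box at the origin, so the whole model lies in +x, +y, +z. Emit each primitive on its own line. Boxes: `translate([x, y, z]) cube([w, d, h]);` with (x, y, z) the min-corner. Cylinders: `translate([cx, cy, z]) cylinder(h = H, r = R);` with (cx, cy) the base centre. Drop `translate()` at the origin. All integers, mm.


translate([74, 74, 0]) cylinder(h = 19, r = 74);
translate([74, 74, 19]) cylinder(h = 170, r = 42);
translate([74, 74, 189]) cylinder(h = 19, r = 74);


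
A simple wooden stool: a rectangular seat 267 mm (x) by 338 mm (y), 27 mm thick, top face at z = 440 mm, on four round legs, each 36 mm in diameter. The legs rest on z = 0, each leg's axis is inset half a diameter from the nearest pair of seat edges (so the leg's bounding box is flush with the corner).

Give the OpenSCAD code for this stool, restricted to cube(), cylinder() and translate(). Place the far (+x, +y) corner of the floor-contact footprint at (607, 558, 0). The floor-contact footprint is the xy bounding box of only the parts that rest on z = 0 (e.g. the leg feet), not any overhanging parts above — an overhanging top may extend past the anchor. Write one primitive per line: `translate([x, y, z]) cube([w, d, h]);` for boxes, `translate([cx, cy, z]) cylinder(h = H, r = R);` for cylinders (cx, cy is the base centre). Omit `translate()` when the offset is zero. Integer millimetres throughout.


translate([340, 220, 413]) cube([267, 338, 27]);
translate([358, 238, 0]) cylinder(h = 413, r = 18);
translate([589, 238, 0]) cylinder(h = 413, r = 18);
translate([358, 540, 0]) cylinder(h = 413, r = 18);
translate([589, 540, 0]) cylinder(h = 413, r = 18);


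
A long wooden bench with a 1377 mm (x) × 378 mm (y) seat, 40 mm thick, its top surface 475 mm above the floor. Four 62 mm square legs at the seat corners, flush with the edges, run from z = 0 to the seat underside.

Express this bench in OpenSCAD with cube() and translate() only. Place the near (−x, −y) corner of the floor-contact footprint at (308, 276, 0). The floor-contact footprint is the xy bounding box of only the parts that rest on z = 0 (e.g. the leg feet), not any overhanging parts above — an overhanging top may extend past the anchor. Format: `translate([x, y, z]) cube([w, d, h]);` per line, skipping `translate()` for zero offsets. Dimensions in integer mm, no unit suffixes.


translate([308, 276, 435]) cube([1377, 378, 40]);
translate([308, 276, 0]) cube([62, 62, 435]);
translate([308, 592, 0]) cube([62, 62, 435]);
translate([1623, 276, 0]) cube([62, 62, 435]);
translate([1623, 592, 0]) cube([62, 62, 435]);


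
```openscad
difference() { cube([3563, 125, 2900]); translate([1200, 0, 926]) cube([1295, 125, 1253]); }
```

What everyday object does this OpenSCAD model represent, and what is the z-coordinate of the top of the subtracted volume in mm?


A wall with a window opening. The window head height is 2179 mm.

A wall with a rectangular opening subtracted — a window. Sill at z = 926, opening 1253 mm tall, so the head is at 926 + 1253 = 2179 mm.


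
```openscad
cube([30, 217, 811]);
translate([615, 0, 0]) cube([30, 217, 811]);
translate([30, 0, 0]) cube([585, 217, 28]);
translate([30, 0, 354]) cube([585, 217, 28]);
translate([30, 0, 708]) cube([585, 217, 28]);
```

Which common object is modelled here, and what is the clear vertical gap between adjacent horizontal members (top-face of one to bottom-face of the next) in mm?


A bookshelf. The clear shelf gap is 326 mm.

Two tall side panels with 3 horizontal boards between them — a bookshelf. The first two shelf undersides are at z = 0 and z = 354; with shelf thickness 28, the clear gap is 354 − 0 − 28 = 326 mm.


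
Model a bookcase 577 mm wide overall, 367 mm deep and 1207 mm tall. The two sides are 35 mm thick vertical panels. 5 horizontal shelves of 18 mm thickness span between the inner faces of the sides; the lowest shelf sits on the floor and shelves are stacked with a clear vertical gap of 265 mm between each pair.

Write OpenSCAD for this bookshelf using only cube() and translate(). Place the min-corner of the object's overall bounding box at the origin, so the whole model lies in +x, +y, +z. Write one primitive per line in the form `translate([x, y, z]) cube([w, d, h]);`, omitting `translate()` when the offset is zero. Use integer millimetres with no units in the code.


cube([35, 367, 1207]);
translate([542, 0, 0]) cube([35, 367, 1207]);
translate([35, 0, 0]) cube([507, 367, 18]);
translate([35, 0, 283]) cube([507, 367, 18]);
translate([35, 0, 566]) cube([507, 367, 18]);
translate([35, 0, 849]) cube([507, 367, 18]);
translate([35, 0, 1132]) cube([507, 367, 18]);


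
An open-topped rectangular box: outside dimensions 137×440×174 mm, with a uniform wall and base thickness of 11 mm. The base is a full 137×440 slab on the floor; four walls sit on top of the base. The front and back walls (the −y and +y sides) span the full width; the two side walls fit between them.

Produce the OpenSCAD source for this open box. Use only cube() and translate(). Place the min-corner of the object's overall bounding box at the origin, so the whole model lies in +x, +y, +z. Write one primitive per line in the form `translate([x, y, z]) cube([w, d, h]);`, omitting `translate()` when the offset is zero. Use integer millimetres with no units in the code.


cube([137, 440, 11]);
translate([0, 0, 11]) cube([137, 11, 163]);
translate([0, 429, 11]) cube([137, 11, 163]);
translate([0, 11, 11]) cube([11, 418, 163]);
translate([126, 11, 11]) cube([11, 418, 163]);


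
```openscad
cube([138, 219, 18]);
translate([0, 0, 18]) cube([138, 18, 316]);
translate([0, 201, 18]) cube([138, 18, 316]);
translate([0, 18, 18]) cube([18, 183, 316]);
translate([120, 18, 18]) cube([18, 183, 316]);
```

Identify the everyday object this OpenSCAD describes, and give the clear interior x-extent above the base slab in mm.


An open box. The internal width is 102 mm.

A 138×219 base slab with four walls standing on it — an open box. The base is 138 mm wide and the walls are 18 mm thick, so the internal width is 138 − 2 × 18 = 102 mm.


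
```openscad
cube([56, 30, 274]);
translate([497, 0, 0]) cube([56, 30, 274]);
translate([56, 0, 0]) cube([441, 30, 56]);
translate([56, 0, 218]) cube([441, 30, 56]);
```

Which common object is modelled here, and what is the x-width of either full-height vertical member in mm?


A picture frame. The border width is 56 mm.

Four thin pieces enclosing a rectangular opening — a picture frame. The two full-height stiles are 274 mm tall; the top rail sits at z = 218 and is 56 mm tall, so the border above the opening is 274 − 218 = 56 mm, matching the stile x-width.


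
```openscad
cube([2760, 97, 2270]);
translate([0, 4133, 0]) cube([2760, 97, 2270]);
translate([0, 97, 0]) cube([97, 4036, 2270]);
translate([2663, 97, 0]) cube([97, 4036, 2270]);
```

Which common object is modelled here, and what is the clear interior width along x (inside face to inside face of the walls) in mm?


A house (or room) frame. The interior width is 2566 mm.

Four 2270 mm walls enclosing a rectangle with no floor or roof — a room or house frame. Outside width is 2760 mm and wall thickness is 97 mm, so the interior width is 2760 − 2 × 97 = 2566 mm.


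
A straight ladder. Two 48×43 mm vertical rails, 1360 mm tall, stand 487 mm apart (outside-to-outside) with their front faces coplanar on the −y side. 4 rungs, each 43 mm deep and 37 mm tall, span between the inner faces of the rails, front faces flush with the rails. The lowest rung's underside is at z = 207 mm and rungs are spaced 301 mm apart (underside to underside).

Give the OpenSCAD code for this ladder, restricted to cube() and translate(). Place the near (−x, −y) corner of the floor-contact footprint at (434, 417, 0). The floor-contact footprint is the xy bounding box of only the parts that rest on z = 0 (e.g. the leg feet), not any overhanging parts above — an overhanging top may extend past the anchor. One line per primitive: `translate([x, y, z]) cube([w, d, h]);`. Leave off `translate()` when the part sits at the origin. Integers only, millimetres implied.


translate([434, 417, 0]) cube([48, 43, 1360]);
translate([873, 417, 0]) cube([48, 43, 1360]);
translate([482, 417, 207]) cube([391, 43, 37]);
translate([482, 417, 508]) cube([391, 43, 37]);
translate([482, 417, 809]) cube([391, 43, 37]);
translate([482, 417, 1110]) cube([391, 43, 37]);


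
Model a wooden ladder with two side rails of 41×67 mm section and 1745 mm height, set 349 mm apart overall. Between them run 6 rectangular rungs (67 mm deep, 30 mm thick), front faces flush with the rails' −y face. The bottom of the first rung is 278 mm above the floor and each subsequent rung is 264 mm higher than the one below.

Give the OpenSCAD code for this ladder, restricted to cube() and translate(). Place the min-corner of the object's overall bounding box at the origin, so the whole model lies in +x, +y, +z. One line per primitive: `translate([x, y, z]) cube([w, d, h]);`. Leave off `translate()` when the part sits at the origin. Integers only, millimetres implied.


// rung span = 349 - 2*41 = 267
// rung[k] z = 278 + k*264
cube([41, 67, 1745]);
translate([308, 0, 0]) cube([41, 67, 1745]);
translate([41, 0, 278]) cube([267, 67, 30]);
translate([41, 0, 542]) cube([267, 67, 30]);
translate([41, 0, 806]) cube([267, 67, 30]);
translate([41, 0, 1070]) cube([267, 67, 30]);
translate([41, 0, 1334]) cube([267, 67, 30]);
translate([41, 0, 1598]) cube([267, 67, 30]);
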